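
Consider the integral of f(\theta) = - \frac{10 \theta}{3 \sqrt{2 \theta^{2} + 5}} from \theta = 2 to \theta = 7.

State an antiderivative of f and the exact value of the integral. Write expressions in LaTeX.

Antiderivative: F(\theta) = - \frac{5 \sqrt{2 \theta^{2} + 5}}{3}; value = - \frac{5 \sqrt{103}}{3} + \frac{5 \sqrt{13}}{3}

The substitution u = 2 \theta^{2} + 5 works: f is exactly (dF/du)*(du/d\theta) for that inner function.
F(\theta) = - \frac{5 \sqrt{2 \theta^{2} + 5}}{3} is an antiderivative of f.
Check: d/d\theta[- \frac{5 \sqrt{2 \theta^{2} + 5}}{3}] = - \frac{10 \theta}{3 \sqrt{2 \theta^{2} + 5}} = f(\theta).
F(7) = - \frac{5 \sqrt{103}}{3}; F(2) = - \frac{5 \sqrt{13}}{3}.
Integral = F(7) - F(2) = - \frac{5 \sqrt{103}}{3} + \frac{5 \sqrt{13}}{3}.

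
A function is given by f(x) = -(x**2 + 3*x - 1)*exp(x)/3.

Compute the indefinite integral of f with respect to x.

F(x) = -x**2*exp(x)/3 - x*exp(x)/3 + 2*exp(x)/3 + C

Recognize the product-rule pattern: f = u'v + uv' with u = -x**2/3 - x/3 + 2/3, v = exp(x), so integration by parts undoes it.
Check: d/dx[-x**2*exp(x)/3 - x*exp(x)/3 + 2*exp(x)/3] = -x**2*exp(x)/3 - x*exp(x) + exp(x)/3, which equals f(x).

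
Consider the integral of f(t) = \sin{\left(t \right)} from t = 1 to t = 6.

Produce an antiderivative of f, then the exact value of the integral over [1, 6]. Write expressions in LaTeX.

Antiderivative: F(t) = - \cos{\left(t \right)}; value = - \cos{\left(6 \right)} + \cos{\left(1 \right)}

Since d/dt undoes antidifferentiation here, F'(t) = f(t) is required of F(t).
F(t) = - \cos{\left(t \right)} is an antiderivative of f.
Check: d/dt[- \cos{\left(t \right)}] = \sin{\left(t \right)} = f(t).
F(6) = - \cos{\left(6 \right)}; F(1) = - \cos{\left(1 \right)}.
Integral = F(6) - F(1) = - \cos{\left(6 \right)} + \cos{\left(1 \right)}.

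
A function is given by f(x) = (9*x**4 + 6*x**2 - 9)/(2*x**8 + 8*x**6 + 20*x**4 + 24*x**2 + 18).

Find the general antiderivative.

f has the shape u'v + uv' for u = -3*x/2 and v = 1/(x**4 + 2*x**2 + 3) — it is the derivative of the product u*v.
Check: d/dx[-3*x/(2*x**4 + 4*x**2 + 6)] = (9*x**4 + 6*x**2 - 9)/(2*x**8 + 8*x**6 + 20*x**4 + 24*x**2 + 18) = f(x).

F(x) = -3*x/(2*x**4 + 4*x**2 + 6) + C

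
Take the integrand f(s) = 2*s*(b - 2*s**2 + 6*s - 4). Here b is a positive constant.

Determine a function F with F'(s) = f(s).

An antiderivative is F(s) = b*s**2 - s**4 + 4*s**3 - 4*s**2.

An antiderivative F(s) passes only if d/ds[F] lands on f(s) exactly.
Check: d/ds[b*s**2 - s**4 + 4*s**3 - 4*s**2] = 2*b*s - 4*s**3 + 12*s**2 - 8*s, which equals f(s).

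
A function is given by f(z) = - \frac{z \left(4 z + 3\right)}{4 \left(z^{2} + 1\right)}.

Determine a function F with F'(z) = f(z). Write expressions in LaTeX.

An antiderivative is F(z) = - z - \frac{3 \log{\left(z^{2} + 1 \right)}}{8} + \operatorname{atan}{\left(z \right)}.

Whatever form F(z) takes, F'(z) = f(z) is non-negotiable.
Check: d/dz[- z - \frac{3 \log{\left(z^{2} + 1 \right)}}{8} + \operatorname{atan}{\left(z \right)}] = \frac{- 4 z^{2} - 3 z}{4 z^{2} + 4}, which equals f(z).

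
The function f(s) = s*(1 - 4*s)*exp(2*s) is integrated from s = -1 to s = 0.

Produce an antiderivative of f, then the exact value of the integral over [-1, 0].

Recognize the product-rule pattern: f = u'v + uv' with u = -2*s**2 + 5*s/2 - 5/4, v = exp(2*s), so integration by parts undoes it.
F(s) = -2*s**2*exp(2*s) + 5*s*exp(2*s)/2 - 5*exp(2*s)/4 is an antiderivative of f.
Check: d/ds[-2*s**2*exp(2*s) + 5*s*exp(2*s)/2 - 5*exp(2*s)/4] = -4*s**2*exp(2*s) + s*exp(2*s), which equals f(s).
F(0) = -5/4; F(-1) = -23*exp(-2)/4.
Integral = F(0) - F(-1) = -5/4 + 23*exp(-2)/4.

Antiderivative: F(s) = -2*s**2*exp(2*s) + 5*s*exp(2*s)/2 - 5*exp(2*s)/4; value = -5/4 + 23*exp(-2)/4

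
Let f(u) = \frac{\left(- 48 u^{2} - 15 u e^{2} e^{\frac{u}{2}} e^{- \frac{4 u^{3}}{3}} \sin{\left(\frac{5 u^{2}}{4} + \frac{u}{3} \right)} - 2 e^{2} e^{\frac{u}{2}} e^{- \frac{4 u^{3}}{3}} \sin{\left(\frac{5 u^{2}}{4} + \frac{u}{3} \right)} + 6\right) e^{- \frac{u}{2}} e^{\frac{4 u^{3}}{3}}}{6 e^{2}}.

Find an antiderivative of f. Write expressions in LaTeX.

An antiderivative is F(u) = \cos{\left(\frac{5 u^{2}}{4} + \frac{u}{3} \right)} - \frac{2 e^{- \frac{u}{2}} e^{\frac{4 u^{3}}{3}}}{e^{2}}.

A first test for any F(u): its u-derivative must equal f(u) identically.
Check: d/du[\cos{\left(\frac{5 u^{2}}{4} + \frac{u}{3} \right)} - \frac{2 e^{- \frac{u}{2}} e^{\frac{4 u^{3}}{3}}}{e^{2}}] = \frac{\left(- 48 u^{2} e^{\frac{4 u^{3}}{3}} - 15 u e^{2} e^{\frac{u}{2}} \sin{\left(\frac{5 u^{2}}{4} + \frac{u}{3} \right)} - 2 e^{2} e^{\frac{u}{2}} \sin{\left(\frac{5 u^{2}}{4} + \frac{u}{3} \right)} + 6 e^{\frac{4 u^{3}}{3}}\right) e^{- \frac{u}{2}}}{6 e^{2}}, which equals f(u).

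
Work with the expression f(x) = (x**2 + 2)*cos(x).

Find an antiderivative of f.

An antiderivative is F(x) = x*(x*sin(x) + 2*cos(x)).

Check any antiderivative F(x) by computing F'(x) and comparing it with f(x).
Check: d/dx[x*(x*sin(x) + 2*cos(x))] = x**2*cos(x) + 2*cos(x), which equals f(x).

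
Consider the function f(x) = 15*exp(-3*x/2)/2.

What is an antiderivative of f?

An antiderivative is F(x) = -5*exp(-3*x/2).

Differentiate the proposed F(x) back; it has to land on f(x) exactly.
Check: d/dx[-5*exp(-3*x/2)] = 15*exp(-3*x/2)/2 = f(x).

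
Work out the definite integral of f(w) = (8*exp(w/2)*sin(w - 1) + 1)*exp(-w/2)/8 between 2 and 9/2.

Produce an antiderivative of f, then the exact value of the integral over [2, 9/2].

Antiderivative: F(w) = (-4*exp(w/2)*cos(w - 1) - 1)*exp(-w/2)/4; value = -exp(-9/4)/4 + exp(-1)/4 + cos(1) - cos(7/2)

Any candidate F(w) must reproduce f(w) exactly when differentiated.
F(w) = (-4*exp(w/2)*cos(w - 1) - 1)*exp(-w/2)/4 is an antiderivative of f.
Check: d/dw[(-4*exp(w/2)*cos(w - 1) - 1)*exp(-w/2)/4] = (8*exp(w/2)*sin(w - 1) + 1)*exp(-w/2)/8 = f(w).
F(9/2) = -exp(-9/4)/4 - cos(7/2); F(2) = -cos(1) - exp(-1)/4.
Integral = F(9/2) - F(2) = -exp(-9/4)/4 + exp(-1)/4 + cos(1) - cos(7/2).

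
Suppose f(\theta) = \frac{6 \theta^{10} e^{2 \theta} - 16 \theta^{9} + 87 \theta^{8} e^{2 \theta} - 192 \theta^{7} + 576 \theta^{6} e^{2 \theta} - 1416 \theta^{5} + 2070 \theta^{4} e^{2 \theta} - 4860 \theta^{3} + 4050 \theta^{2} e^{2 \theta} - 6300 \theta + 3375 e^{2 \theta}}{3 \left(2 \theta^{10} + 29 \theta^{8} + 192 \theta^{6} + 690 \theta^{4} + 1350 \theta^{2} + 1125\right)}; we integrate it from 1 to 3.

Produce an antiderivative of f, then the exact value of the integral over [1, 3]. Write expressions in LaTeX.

A first test for any F(\theta): its \theta-derivative must equal f(\theta) identically.
F(\theta) = \frac{3 \theta^{4} e^{2 \theta} - 8 \theta^{4} \log{\left(\theta^{2} + \frac{5}{2} \right)} + 18 \theta^{2} e^{2 \theta} - 48 \theta^{2} \log{\left(\theta^{2} + \frac{5}{2} \right)} + 45 e^{2 \theta} - 120 \log{\left(\theta^{2} + \frac{5}{2} \right)} + 90}{6 \theta^{4} + 36 \theta^{2} + 90} is an antiderivative of f.
Check: d/d\theta[\frac{3 \theta^{4} e^{2 \theta} - 8 \theta^{4} \log{\left(\theta^{2} + \frac{5}{2} \right)} + 18 \theta^{2} e^{2 \theta} - 48 \theta^{2} \log{\left(\theta^{2} + \frac{5}{2} \right)} + 45 e^{2 \theta} - 120 \log{\left(\theta^{2} + \frac{5}{2} \right)} + 90}{6 \theta^{4} + 36 \theta^{2} + 90}] = \frac{6 \theta^{10} e^{2 \theta} - 16 \theta^{9} + 87 \theta^{8} e^{2 \theta} - 192 \theta^{7} + 576 \theta^{6} e^{2 \theta} - 1416 \theta^{5} + 2070 \theta^{4} e^{2 \theta} - 4860 \theta^{3} + 4050 \theta^{2} e^{2 \theta} - 6300 \theta + 3375 e^{2 \theta}}{6 \theta^{10} + 87 \theta^{8} + 576 \theta^{6} + 2070 \theta^{4} + 4050 \theta^{2} + 3375}, which equals f(\theta).
F(3) = - \frac{4 \log{\left(\frac{23}{2} \right)}}{3} + \frac{1}{10} + \frac{e^{6}}{2}; F(1) = - \frac{4 \log{\left(\frac{7}{2} \right)}}{3} + \frac{15}{22} + \frac{e^{2}}{2}.
Integral = F(3) - F(1) = - \frac{e^{2}}{2} - \frac{4 \log{\left(\frac{23}{2} \right)}}{3} - \frac{32}{55} + \frac{4 \log{\left(\frac{7}{2} \right)}}{3} + \frac{e^{6}}{2}.

Antiderivative: F(\theta) = \frac{3 \theta^{4} e^{2 \theta} - 8 \theta^{4} \log{\left(\theta^{2} + \frac{5}{2} \right)} + 18 \theta^{2} e^{2 \theta} - 48 \theta^{2} \log{\left(\theta^{2} + \frac{5}{2} \right)} + 45 e^{2 \theta} - 120 \log{\left(\theta^{2} + \frac{5}{2} \right)} + 90}{6 \theta^{4} + 36 \theta^{2} + 90}; value = - \frac{e^{2}}{2} - \frac{4 \log{\left(\frac{23}{2} \right)}}{3} - \frac{32}{55} + \frac{4 \log{\left(\frac{7}{2} \right)}}{3} + \frac{e^{6}}{2}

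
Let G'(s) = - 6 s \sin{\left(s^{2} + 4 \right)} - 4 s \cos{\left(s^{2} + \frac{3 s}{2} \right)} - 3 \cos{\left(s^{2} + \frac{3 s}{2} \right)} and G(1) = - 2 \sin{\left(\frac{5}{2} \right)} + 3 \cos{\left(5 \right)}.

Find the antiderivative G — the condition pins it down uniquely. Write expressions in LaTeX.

G(s) = - 2 \sin{\left(s^{2} + \frac{3 s}{2} \right)} + 3 \cos{\left(s^{2} + 4 \right)}

Integrate term by term and add the pieces.
A general antiderivative is - 2 \sin{\left(s^{2} + \frac{3 s}{2} \right)} + 3 \cos{\left(s^{2} + 4 \right)} + C.
The condition gives C = - 2 \sin{\left(\frac{5}{2} \right)} + 3 \cos{\left(5 \right)} - (- 2 \sin{\left(\frac{5}{2} \right)} + 3 \cos{\left(5 \right)}) = 0.
So G(s) = - 2 \sin{\left(s^{2} + \frac{3 s}{2} \right)} + 3 \cos{\left(s^{2} + 4 \right)}.
Check: d/ds[- 2 \sin{\left(s^{2} + \frac{3 s}{2} \right)} + 3 \cos{\left(s^{2} + 4 \right)}] = - 6 s \sin{\left(s^{2} + 4 \right)} - 4 s \cos{\left(s^{2} + \frac{3 s}{2} \right)} - 3 \cos{\left(s^{2} + \frac{3 s}{2} \right)} = G'(s).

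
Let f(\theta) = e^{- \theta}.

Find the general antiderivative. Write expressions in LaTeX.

For F(\theta) to be correct the identity F'(\theta) - f(\theta) = 0 must hold.
Check: d/d\theta[- e^{- \theta}] = e^{- \theta} = f(\theta).

F(\theta) = - e^{- \theta} + C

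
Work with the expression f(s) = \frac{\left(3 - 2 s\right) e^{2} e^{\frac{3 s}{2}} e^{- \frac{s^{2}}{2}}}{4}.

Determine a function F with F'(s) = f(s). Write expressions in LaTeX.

The substitution u = - \frac{s^{2}}{2} + \frac{3 s}{2} + 2 works: f is exactly (dF/du)*(du/ds) for that inner function.
Check: d/ds[\frac{e^{2} e^{\frac{3 s}{2}} e^{- \frac{s^{2}}{2}}}{2}] = \frac{\left(- 2 s e^{2} e^{\frac{3 s}{2}} + 3 e^{2} e^{\frac{3 s}{2}}\right) e^{- \frac{s^{2}}{2}}}{4}, which equals f(s).

An antiderivative is F(s) = \frac{e^{2} e^{\frac{3 s}{2}} e^{- \frac{s^{2}}{2}}}{2}.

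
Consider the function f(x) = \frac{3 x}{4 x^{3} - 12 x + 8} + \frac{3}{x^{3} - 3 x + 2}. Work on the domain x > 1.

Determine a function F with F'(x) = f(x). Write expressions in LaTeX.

An antiderivative is F(x) = - \frac{\log{\left(x - 1 \right)}}{6} + \frac{\log{\left(x + 2 \right)}}{6} - \frac{5}{4 x - 4}.

The denominator factors as 4 \left(x - 1\right)^{2} \left(x + 2\right); partial fractions split f into directly integrable pieces: \frac{1}{6 \left(x + 2\right)} - \frac{1}{6 \left(x - 1\right)} + \frac{5}{4 \left(x - 1\right)^{2}}.
Check: d/dx[- \frac{\log{\left(x - 1 \right)}}{6} + \frac{\log{\left(x + 2 \right)}}{6} - \frac{5}{4 x - 4}] = \frac{3 x + 12}{4 x^{3} - 12 x + 8}, which equals f(x).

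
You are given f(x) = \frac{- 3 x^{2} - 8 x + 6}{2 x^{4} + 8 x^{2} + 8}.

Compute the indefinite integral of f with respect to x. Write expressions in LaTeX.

F(x) = \frac{3 x + 4}{2 \left(x^{2} + 2\right)} + C

f has the shape u'v + uv' for u = \frac{1}{2 x^{2} + 4} and v = 3 x + 4 — it is the derivative of the product u*v.
Check: d/dx[\frac{3 x + 4}{2 \left(x^{2} + 2\right)}] = \frac{- 3 x^{2} - 8 x + 6}{2 x^{4} + 8 x^{2} + 8} = f(x).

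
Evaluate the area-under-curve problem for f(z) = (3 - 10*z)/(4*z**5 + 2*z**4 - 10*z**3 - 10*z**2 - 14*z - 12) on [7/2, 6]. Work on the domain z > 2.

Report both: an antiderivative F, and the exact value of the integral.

Factor the denominator (2*(z - 2)*(z + 1)*(2*z + 3)*(z**2 + 1)) and decompose: f = (97*z + 69)/(260*(z**2 + 1)) + 144/(91*(2*z + 3)) - 13/(12*(z + 1)) - 17/(210*(z - 2)); each piece integrates to a log, atan, or power term.
F(z) = (-884*log(z - 2) - 11830*log(z + 1) + 8640*log(z + 3/2) + 2037*log(z**2 + 1) + 2898*atan(z))/10920 is an antiderivative of f.
Check: d/dz[(-884*log(z - 2) - 11830*log(z + 1) + 8640*log(z + 3/2) + 2037*log(z**2 + 1) + 2898*atan(z))/10920] = (3 - 10*z)/(4*z**5 + 2*z**4 - 10*z**3 - 10*z**2 - 14*z - 12) = f(z).
F(6) = -13*log(7)/12 - 17*log(4)/210 + 69*atan(6)/260 + 97*log(37)/520 + 72*log(15/2)/91; F(7/2) = -13*log(9/2)/12 - 17*log(3/2)/210 + 69*atan(7/2)/260 + 97*log(53/4)/520 + 72*log(5)/91.
Integral = F(6) - F(7/2) = -13*log(7)/12 - 72*log(5)/91 - 97*log(53/4)/520 - 69*atan(7/2)/260 - 17*log(4)/210 + 17*log(3/2)/210 + 69*atan(6)/260 + 97*log(37)/520 + 72*log(15/2)/91 + 13*log(9/2)/12.

Antiderivative: F(z) = (-884*log(z - 2) - 11830*log(z + 1) + 8640*log(z + 3/2) + 2037*log(z**2 + 1) + 2898*atan(z))/10920; value = -13*log(7)/12 - 72*log(5)/91 - 97*log(53/4)/520 - 69*atan(7/2)/260 - 17*log(4)/210 + 17*log(3/2)/210 + 69*atan(6)/260 + 97*log(37)/520 + 72*log(15/2)/91 + 13*log(9/2)/12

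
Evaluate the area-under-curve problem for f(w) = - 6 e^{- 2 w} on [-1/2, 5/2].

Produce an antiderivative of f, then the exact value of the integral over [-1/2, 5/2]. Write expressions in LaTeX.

Antiderivative: F(w) = 3 e^{- 2 w}; value = - 3 e + \frac{3}{e^{5}}

Recover f(w) by differentiating a candidate F(w); any mismatch rules it out.
F(w) = 3 e^{- 2 w} is an antiderivative of f.
Check: d/dw[3 e^{- 2 w}] = - 6 e^{- 2 w} = f(w).
F(5/2) = \frac{3}{e^{5}}; F(-1/2) = 3 e.
Integral = F(5/2) - F(-1/2) = - 3 e + \frac{3}{e^{5}}.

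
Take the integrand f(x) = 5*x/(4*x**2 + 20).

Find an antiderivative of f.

f matches the chain-rule pattern g'(h)*h' with inner function h(x) = x**2 + 5; substituting u = h(x) collapses the integral.
Check: d/dx[5*log(x**2 + 5)/8] = 5*x/(4*x**2 + 20) = f(x).

An antiderivative is F(x) = 5*log(x**2 + 5)/8.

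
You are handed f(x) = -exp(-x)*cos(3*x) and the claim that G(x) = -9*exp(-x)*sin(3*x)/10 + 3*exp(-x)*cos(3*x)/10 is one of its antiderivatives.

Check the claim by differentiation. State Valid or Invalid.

d/dx[G] = -3*exp(-x)*cos(3*x)
d/dx[G] - f(x) = -2*exp(-x)*cos(3*x) != 0.

Invalid: d/dx[G] - f = -2*exp(-x)*cos(3*x), which is not 0.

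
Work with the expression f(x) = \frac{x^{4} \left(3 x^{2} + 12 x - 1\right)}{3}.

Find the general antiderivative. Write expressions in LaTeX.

Since d/dx undoes antidifferentiation here, F'(x) = f(x) is required of F(x).
Check: d/dx[\frac{x^{7}}{7} + \frac{2 x^{6}}{3} - \frac{x^{5}}{15}] = x^{6} + 4 x^{5} - \frac{x^{4}}{3}, which equals f(x).

F(x) = \frac{x^{7}}{7} + \frac{2 x^{6}}{3} - \frac{x^{5}}{15} + C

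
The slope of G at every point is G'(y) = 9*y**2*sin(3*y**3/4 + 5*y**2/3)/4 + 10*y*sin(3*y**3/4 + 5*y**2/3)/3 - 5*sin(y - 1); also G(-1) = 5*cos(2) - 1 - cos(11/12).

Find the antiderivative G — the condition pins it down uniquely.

G(y) = 5*cos(y - 1) - cos(3*y**3/4 + 5*y**2/3) - 1

Integrate term by term and add the pieces.
A general antiderivative is 5*cos(y - 1) - cos(3*y**3/4 + 5*y**2/3) + C.
The condition gives C = 5*cos(2) - 1 - cos(11/12) - (5*cos(2) - cos(11/12)) = -1.
So G(y) = 5*cos(y - 1) - cos(3*y**3/4 + 5*y**2/3) - 1.
Check: d/dy[5*cos(y - 1) - cos(3*y**3/4 + 5*y**2/3) - 1] = 9*y**2*sin(3*y**3/4 + 5*y**2/3)/4 + 10*y*sin(3*y**3/4 + 5*y**2/3)/3 - 5*sin(y - 1) = G'(y).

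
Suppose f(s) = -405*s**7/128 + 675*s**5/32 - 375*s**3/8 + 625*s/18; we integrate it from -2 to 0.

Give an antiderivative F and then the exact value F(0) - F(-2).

Antiderivative: F(s) = -405*s**8/1024 + 225*s**6/64 - 375*s**4/32 + 625*s**2/36; value = -205/36

The substitution u = 5/3 - 3*s**2/4 works: f is exactly (dF/du)*(du/ds) for that inner function.
F(s) = -405*s**8/1024 + 225*s**6/64 - 375*s**4/32 + 625*s**2/36 is an antiderivative of f.
Check: d/ds[-405*s**8/1024 + 225*s**6/64 - 375*s**4/32 + 625*s**2/36] = -405*s**7/128 + 675*s**5/32 - 375*s**3/8 + 625*s/18 = f(s).
F(0) = 0; F(-2) = 205/36.
Integral = F(0) - F(-2) = -205/36.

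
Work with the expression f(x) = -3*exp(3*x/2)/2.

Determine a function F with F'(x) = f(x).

An antiderivative is F(x) = -exp(3*x/2).

Any candidate F(x) must reproduce f(x) exactly when differentiated.
Check: d/dx[-exp(3*x/2)] = -3*exp(3*x/2)/2 = f(x).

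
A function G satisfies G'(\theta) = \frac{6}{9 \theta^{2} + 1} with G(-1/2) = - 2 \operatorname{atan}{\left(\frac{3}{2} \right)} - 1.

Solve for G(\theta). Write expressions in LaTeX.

G(\theta) = 2 \operatorname{atan}{\left(3 \theta \right)} - 1

Any candidate G(\theta) must reproduce the stated G'(\theta) exactly.
A general antiderivative is 2 \operatorname{atan}{\left(3 \theta \right)} + C.
The condition gives C = - 2 \operatorname{atan}{\left(\frac{3}{2} \right)} - 1 - (- 2 \operatorname{atan}{\left(\frac{3}{2} \right)}) = -1.
So G(\theta) = 2 \operatorname{atan}{\left(3 \theta \right)} - 1.
Check: d/d\theta[2 \operatorname{atan}{\left(3 \theta \right)} - 1] = \frac{6}{9 \theta^{2} + 1} = G'(\theta).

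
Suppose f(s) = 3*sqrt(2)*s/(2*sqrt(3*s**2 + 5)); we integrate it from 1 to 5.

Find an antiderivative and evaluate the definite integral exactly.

Antiderivative: F(s) = sqrt(2)*sqrt(3*s**2 + 5)/2; value = -2 + 2*sqrt(10)

f matches the chain-rule pattern g'(h)*h' with inner function h(s) = 3*s**2/2 + 5/2; substituting u = h(s) collapses the integral.
F(s) = sqrt(2)*sqrt(3*s**2 + 5)/2 is an antiderivative of f.
Check: d/ds[sqrt(2)*sqrt(3*s**2 + 5)/2] = 3*sqrt(2)*s/(2*sqrt(3*s**2 + 5)) = f(s).
F(5) = 2*sqrt(10); F(1) = 2.
Integral = F(5) - F(1) = -2 + 2*sqrt(10).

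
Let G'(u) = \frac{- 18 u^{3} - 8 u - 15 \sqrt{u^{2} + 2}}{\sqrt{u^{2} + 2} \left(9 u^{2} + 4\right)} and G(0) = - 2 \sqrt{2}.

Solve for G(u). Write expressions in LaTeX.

A candidate passes only if d/du[G] lands on the given G'(u) exactly.
A general antiderivative is - 2 \sqrt{u^{2} + 2} - \frac{5 \operatorname{atan}{\left(\frac{3 u}{2} \right)}}{2} + C.
The condition gives C = - 2 \sqrt{2} - (- 2 \sqrt{2}) = 0.
So G(u) = - \frac{4 \sqrt{u^{2} + 2} + 5 \operatorname{atan}{\left(\frac{3 u}{2} \right)}}{2}.
Check: d/du[- \frac{4 \sqrt{u^{2} + 2} + 5 \operatorname{atan}{\left(\frac{3 u}{2} \right)}}{2}] = \frac{- 18 u^{3} - 8 u - 15 \sqrt{u^{2} + 2}}{9 u^{2} \sqrt{u^{2} + 2} + 4 \sqrt{u^{2} + 2}}, which equals G'(u).

G(u) = - \frac{4 \sqrt{u^{2} + 2} + 5 \operatorname{atan}{\left(\frac{3 u}{2} \right)}}{2}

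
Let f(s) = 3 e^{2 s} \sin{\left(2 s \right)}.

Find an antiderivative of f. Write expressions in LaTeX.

Recover f(s) by differentiating a candidate F(s); any mismatch rules it out.
Check: d/ds[- \frac{3 \left(- \sin{\left(2 s \right)} + \cos{\left(2 s \right)}\right) e^{2 s}}{4}] = 3 e^{2 s} \sin{\left(2 s \right)} = f(s).

An antiderivative is F(s) = - \frac{3 \left(- \sin{\left(2 s \right)} + \cos{\left(2 s \right)}\right) e^{2 s}}{4}.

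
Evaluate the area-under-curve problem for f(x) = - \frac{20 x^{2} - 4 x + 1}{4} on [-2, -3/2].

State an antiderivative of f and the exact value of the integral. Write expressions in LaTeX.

Antiderivative: F(x) = - \frac{5 x^{3}}{3} + \frac{x^{2}}{2} - \frac{x}{4}; value = - \frac{209}{24}

Check any antiderivative F(x) by computing F'(x) and comparing it with f(x).
F(x) = - \frac{5 x^{3}}{3} + \frac{x^{2}}{2} - \frac{x}{4} is an antiderivative of f.
Check: d/dx[- \frac{5 x^{3}}{3} + \frac{x^{2}}{2} - \frac{x}{4}] = - 5 x^{2} + x - \frac{1}{4}, which equals f(x).
F(-3/2) = \frac{57}{8}; F(-2) = \frac{95}{6}.
Integral = F(-3/2) - F(-2) = - \frac{209}{24}.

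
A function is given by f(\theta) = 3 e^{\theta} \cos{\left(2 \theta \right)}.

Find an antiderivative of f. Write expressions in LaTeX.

Differentiate the proposed F(\theta) back; it has to land on f(\theta) exactly.
Check: d/d\theta[\frac{6 e^{\theta} \sin{\left(2 \theta \right)}}{5} + \frac{3 e^{\theta} \cos{\left(2 \theta \right)}}{5}] = 3 e^{\theta} \cos{\left(2 \theta \right)} = f(\theta).

An antiderivative is F(\theta) = \frac{6 e^{\theta} \sin{\left(2 \theta \right)}}{5} + \frac{3 e^{\theta} \cos{\left(2 \theta \right)}}{5}.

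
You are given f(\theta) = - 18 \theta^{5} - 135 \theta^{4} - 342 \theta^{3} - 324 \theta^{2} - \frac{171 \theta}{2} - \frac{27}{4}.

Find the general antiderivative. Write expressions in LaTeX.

F(\theta) = - 3 \theta^{6} - 27 \theta^{5} - \frac{171 \theta^{4}}{2} - 108 \theta^{3} - \frac{171 \theta^{2}}{4} - \frac{27 \theta}{4} + C

The substitution u = - \theta^{2} - 3 \theta - \frac{1}{2} works: f is exactly (dF/du)*(du/d\theta) for that inner function.
Check: d/d\theta[- 3 \theta^{6} - 27 \theta^{5} - \frac{171 \theta^{4}}{2} - 108 \theta^{3} - \frac{171 \theta^{2}}{4} - \frac{27 \theta}{4}] = - 18 \theta^{5} - 135 \theta^{4} - 342 \theta^{3} - 324 \theta^{2} - \frac{171 \theta}{2} - \frac{27}{4} = f(\theta).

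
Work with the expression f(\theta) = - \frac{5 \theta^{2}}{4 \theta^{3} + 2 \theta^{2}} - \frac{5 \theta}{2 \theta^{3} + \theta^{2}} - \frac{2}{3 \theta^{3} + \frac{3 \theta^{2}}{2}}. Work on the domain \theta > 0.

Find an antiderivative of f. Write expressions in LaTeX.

An antiderivative is F(\theta) = - \frac{7 \log{\left(\theta \right)}}{3} + \frac{13 \log{\left(\theta + \frac{1}{2} \right)}}{12} + \frac{4}{3 \theta}.

Factor the denominator (6 \theta^{2} \left(2 \theta + 1\right)) and decompose: f = \frac{13}{6 \left(2 \theta + 1\right)} - \frac{7}{3 \theta} - \frac{4}{3 \theta^{2}}; each piece integrates to a log, atan, or power term.
Check: d/d\theta[- \frac{7 \log{\left(\theta \right)}}{3} + \frac{13 \log{\left(\theta + \frac{1}{2} \right)}}{12} + \frac{4}{3 \theta}] = \frac{- 15 \theta^{2} - 30 \theta - 8}{12 \theta^{3} + 6 \theta^{2}}, which equals f(\theta).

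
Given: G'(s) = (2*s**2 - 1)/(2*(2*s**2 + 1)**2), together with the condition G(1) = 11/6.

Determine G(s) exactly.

G'(s) has the shape u'v + uv' for u = -s/2 and v = 1/(2*s**2 + 1) — it is the derivative of the product u*v.
A general antiderivative is -s/(2*(2*s**2 + 1)) + C.
The condition gives C = 11/6 - (-1/6) = 2.
So G(s) = (8*s**2 - s + 4)/(2*(2*s**2 + 1)).
Check: d/ds[(8*s**2 - s + 4)/(2*(2*s**2 + 1))] = (2*s**2 - 1)/(8*s**4 + 8*s**2 + 2), which equals G'(s).

G(s) = (8*s**2 - s + 4)/(2*(2*s**2 + 1))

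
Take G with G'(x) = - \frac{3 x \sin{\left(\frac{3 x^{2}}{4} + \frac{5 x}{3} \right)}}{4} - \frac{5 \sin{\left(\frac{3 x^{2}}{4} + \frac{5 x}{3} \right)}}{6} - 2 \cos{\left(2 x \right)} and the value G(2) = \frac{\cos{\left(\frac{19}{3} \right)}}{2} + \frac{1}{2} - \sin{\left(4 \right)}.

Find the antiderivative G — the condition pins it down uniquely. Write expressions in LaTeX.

Integrate term by term and add the pieces.
A general antiderivative is - \sin{\left(2 x \right)} + \frac{\cos{\left(\frac{3 x^{2}}{4} + \frac{5 x}{3} \right)}}{2} + C.
The condition gives C = \frac{\cos{\left(\frac{19}{3} \right)}}{2} + \frac{1}{2} - \sin{\left(4 \right)} - (\frac{\cos{\left(\frac{19}{3} \right)}}{2} - \sin{\left(4 \right)}) = \frac{1}{2}.
So G(x) = - \sin{\left(2 x \right)} + \frac{\cos{\left(\frac{3 x^{2}}{4} + \frac{5 x}{3} \right)}}{2} + \frac{1}{2}.
Check: d/dx[- \sin{\left(2 x \right)} + \frac{\cos{\left(\frac{3 x^{2}}{4} + \frac{5 x}{3} \right)}}{2} + \frac{1}{2}] = - \frac{3 x \sin{\left(\frac{3 x^{2}}{4} + \frac{5 x}{3} \right)}}{4} - \frac{5 \sin{\left(\frac{3 x^{2}}{4} + \frac{5 x}{3} \right)}}{6} - 2 \cos{\left(2 x \right)} = G'(x).

G(x) = - \sin{\left(2 x \right)} + \frac{\cos{\left(\frac{3 x^{2}}{4} + \frac{5 x}{3} \right)}}{2} + \frac{1}{2}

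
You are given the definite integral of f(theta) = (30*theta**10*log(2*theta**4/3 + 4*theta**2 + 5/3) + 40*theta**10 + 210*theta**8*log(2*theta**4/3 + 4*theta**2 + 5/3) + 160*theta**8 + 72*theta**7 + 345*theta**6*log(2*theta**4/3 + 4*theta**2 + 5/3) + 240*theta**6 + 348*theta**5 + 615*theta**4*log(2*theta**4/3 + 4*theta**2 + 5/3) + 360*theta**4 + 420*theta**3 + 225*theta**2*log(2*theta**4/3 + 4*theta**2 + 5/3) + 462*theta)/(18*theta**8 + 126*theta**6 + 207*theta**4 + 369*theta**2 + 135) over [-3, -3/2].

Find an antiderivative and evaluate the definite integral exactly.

Antiderivative: F(theta) = 5*theta**3*log(2*theta**4/3 + 4*theta**2 + 5/3)/9 + log(theta**4/2 + theta**2/2 + 3/2)/3 + 2*log(2*theta**4/3 + 4*theta**2 + 5/3)/3; value = -29*log(337/24)/24 - log(93/2)/3 + log(165/32)/3 + 43*log(275/3)/3

Check any antiderivative F(theta) by computing F'(theta) and comparing it with f(theta).
F(theta) = 5*theta**3*log(2*theta**4/3 + 4*theta**2 + 5/3)/9 + log(theta**4/2 + theta**2/2 + 3/2)/3 + 2*log(2*theta**4/3 + 4*theta**2 + 5/3)/3 is an antiderivative of f.
Check: d/dtheta[5*theta**3*log(2*theta**4/3 + 4*theta**2 + 5/3)/9 + log(theta**4/2 + theta**2/2 + 3/2)/3 + 2*log(2*theta**4/3 + 4*theta**2 + 5/3)/3] = (30*theta**10*log(2*theta**4/3 + 4*theta**2 + 5/3) + 40*theta**10 + 210*theta**8*log(2*theta**4/3 + 4*theta**2 + 5/3) + 160*theta**8 + 72*theta**7 + 345*theta**6*log(2*theta**4/3 + 4*theta**2 + 5/3) + 240*theta**6 + 348*theta**5 + 615*theta**4*log(2*theta**4/3 + 4*theta**2 + 5/3) + 360*theta**4 + 420*theta**3 + 225*theta**2*log(2*theta**4/3 + 4*theta**2 + 5/3) + 462*theta)/(18*theta**8 + 126*theta**6 + 207*theta**4 + 369*theta**2 + 135) = f(theta).
F(-3/2) = -29*log(337/24)/24 + log(165/32)/3; F(-3) = -43*log(275/3)/3 + log(93/2)/3.
Integral = F(-3/2) - F(-3) = -29*log(337/24)/24 - log(93/2)/3 + log(165/32)/3 + 43*log(275/3)/3.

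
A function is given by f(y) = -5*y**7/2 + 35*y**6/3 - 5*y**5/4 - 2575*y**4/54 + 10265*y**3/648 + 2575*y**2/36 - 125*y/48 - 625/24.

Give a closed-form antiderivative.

The substitution u = -y**2/2 + 2*y/3 + 5/4 works: f is exactly (dF/du)*(du/dy) for that inner function.
Check: d/dy[-5*(-y**2/2 + 2*y/3 + 5/4)**4] = -5*y**7/2 + 35*y**6/3 - 5*y**5/4 - 2575*y**4/54 + 10265*y**3/648 + 2575*y**2/36 - 125*y/48 - 625/24 = f(y).

An antiderivative is F(y) = -5*(-y**2/2 + 2*y/3 + 5/4)**4.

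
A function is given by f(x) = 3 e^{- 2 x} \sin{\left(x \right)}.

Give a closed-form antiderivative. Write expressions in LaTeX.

An antiderivative is F(x) = - \frac{3 \left(2 \sin{\left(x \right)} + \cos{\left(x \right)}\right) e^{- 2 x}}{5}.

Differentiate the proposed F(x) back; it has to land on f(x) exactly.
Check: d/dx[- \frac{3 \left(2 \sin{\left(x \right)} + \cos{\left(x \right)}\right) e^{- 2 x}}{5}] = 3 e^{- 2 x} \sin{\left(x \right)} = f(x).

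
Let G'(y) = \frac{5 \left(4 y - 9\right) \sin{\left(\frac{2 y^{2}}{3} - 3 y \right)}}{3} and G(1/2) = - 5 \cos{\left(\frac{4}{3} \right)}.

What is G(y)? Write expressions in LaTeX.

G'(y) matches the chain-rule pattern g'(h)*h' with inner function h(y) = \frac{2 y^{2}}{3} - 3 y; substituting u = h(y) collapses the integral.
A general antiderivative is - 5 \cos{\left(\frac{2 y^{2}}{3} - 3 y \right)} + C.
The condition gives C = - 5 \cos{\left(\frac{4}{3} \right)} - (- 5 \cos{\left(\frac{4}{3} \right)}) = 0.
So G(y) = - 5 \cos{\left(\frac{2 y^{2}}{3} - 3 y \right)}.
Check: d/dy[- 5 \cos{\left(\frac{2 y^{2}}{3} - 3 y \right)}] = \frac{20 y \sin{\left(\frac{2 y^{2}}{3} - 3 y \right)}}{3} - 15 \sin{\left(\frac{2 y^{2}}{3} - 3 y \right)}, which equals G'(y).

G(y) = - 5 \cos{\left(\frac{2 y^{2}}{3} - 3 y \right)}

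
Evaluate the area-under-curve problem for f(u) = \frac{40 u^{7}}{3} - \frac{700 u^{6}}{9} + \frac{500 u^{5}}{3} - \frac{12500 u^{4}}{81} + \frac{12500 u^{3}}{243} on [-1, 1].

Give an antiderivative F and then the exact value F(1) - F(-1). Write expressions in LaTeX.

The substitution w = - u^{2} + \frac{5 u}{3} works: f is exactly (dF/dw)*(dw/du) for that inner function.
F(u) = \frac{5 u^{4} \left(3 u - 5\right)^{4}}{243} is an antiderivative of f.
Check: d/du[\frac{5 u^{4} \left(3 u - 5\right)^{4}}{243}] = \frac{40 u^{7}}{3} - \frac{700 u^{6}}{9} + \frac{500 u^{5}}{3} - \frac{12500 u^{4}}{81} + \frac{12500 u^{3}}{243} = f(u).
F(1) = \frac{80}{243}; F(-1) = \frac{20480}{243}.
Integral = F(1) - F(-1) = - \frac{6800}{81}.

Antiderivative: F(u) = \frac{5 u^{4} \left(3 u - 5\right)^{4}}{243}; value = - \frac{6800}{81}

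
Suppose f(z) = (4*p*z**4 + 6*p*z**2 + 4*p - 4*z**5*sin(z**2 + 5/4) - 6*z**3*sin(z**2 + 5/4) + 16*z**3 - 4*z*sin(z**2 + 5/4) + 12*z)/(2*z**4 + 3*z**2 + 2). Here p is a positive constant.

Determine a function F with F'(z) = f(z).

Check any antiderivative F(z) by computing F'(z) and comparing it with f(z).
Check: d/dz[2*p*z + 2*log(z**4 + 3*z**2/2 + 1) + cos(z**2 + 5/4)] = (4*p*z**4 + 6*p*z**2 + 4*p - 4*z**5*sin(z**2 + 5/4) - 6*z**3*sin(z**2 + 5/4) + 16*z**3 - 4*z*sin(z**2 + 5/4) + 12*z)/(2*z**4 + 3*z**2 + 2) = f(z).

An antiderivative is F(z) = 2*p*z + 2*log(z**4 + 3*z**2/2 + 1) + cos(z**2 + 5/4).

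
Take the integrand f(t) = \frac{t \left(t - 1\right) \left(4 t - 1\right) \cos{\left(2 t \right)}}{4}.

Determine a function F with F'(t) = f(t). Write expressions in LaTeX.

A candidate is checked by its d/dt: the result must match f(t).
Check: d/dt[\frac{8 t^{3} \sin{\left(2 t \right)} - 10 t^{2} \sin{\left(2 t \right)} + 12 t^{2} \cos{\left(2 t \right)} - 10 t \sin{\left(2 t \right)} - 10 t \cos{\left(2 t \right)} + 5 \sin{\left(2 t \right)} - 5 \cos{\left(2 t \right)}}{16}] = t^{3} \cos{\left(2 t \right)} - \frac{5 t^{2} \cos{\left(2 t \right)}}{4} + \frac{t \cos{\left(2 t \right)}}{4}, which equals f(t).

An antiderivative is F(t) = \frac{8 t^{3} \sin{\left(2 t \right)} - 10 t^{2} \sin{\left(2 t \right)} + 12 t^{2} \cos{\left(2 t \right)} - 10 t \sin{\left(2 t \right)} - 10 t \cos{\left(2 t \right)} + 5 \sin{\left(2 t \right)} - 5 \cos{\left(2 t \right)}}{16}.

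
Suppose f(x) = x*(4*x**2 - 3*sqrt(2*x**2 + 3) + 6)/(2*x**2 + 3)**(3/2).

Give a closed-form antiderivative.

An antiderivative is F(x) = -(-4*sqrt(2*x**2 + 3) + 3*log(x**2 + 3/2))/4.

A candidate is checked by its d/dx: the result must match f(x).
Check: d/dx[-(-4*sqrt(2*x**2 + 3) + 3*log(x**2 + 3/2))/4] = (4*x**3 - 3*x*sqrt(2*x**2 + 3) + 6*x)/(2*x**2*sqrt(2*x**2 + 3) + 3*sqrt(2*x**2 + 3)), which equals f(x).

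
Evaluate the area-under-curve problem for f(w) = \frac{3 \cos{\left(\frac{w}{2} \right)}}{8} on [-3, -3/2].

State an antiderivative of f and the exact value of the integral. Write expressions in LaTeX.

For F(w) to be correct the identity F'(w) - f(w) = 0 must hold.
F(w) = \frac{3 \sin{\left(\frac{w}{2} \right)}}{4} is an antiderivative of f.
Check: d/dw[\frac{3 \sin{\left(\frac{w}{2} \right)}}{4}] = \frac{3 \cos{\left(\frac{w}{2} \right)}}{8} = f(w).
F(-3/2) = - \frac{3 \sin{\left(\frac{3}{4} \right)}}{4}; F(-3) = - \frac{3 \sin{\left(\frac{3}{2} \right)}}{4}.
Integral = F(-3/2) - F(-3) = - \frac{3 \sin{\left(\frac{3}{4} \right)}}{4} + \frac{3 \sin{\left(\frac{3}{2} \right)}}{4}.

Antiderivative: F(w) = \frac{3 \sin{\left(\frac{w}{2} \right)}}{4}; value = - \frac{3 \sin{\left(\frac{3}{4} \right)}}{4} + \frac{3 \sin{\left(\frac{3}{2} \right)}}{4}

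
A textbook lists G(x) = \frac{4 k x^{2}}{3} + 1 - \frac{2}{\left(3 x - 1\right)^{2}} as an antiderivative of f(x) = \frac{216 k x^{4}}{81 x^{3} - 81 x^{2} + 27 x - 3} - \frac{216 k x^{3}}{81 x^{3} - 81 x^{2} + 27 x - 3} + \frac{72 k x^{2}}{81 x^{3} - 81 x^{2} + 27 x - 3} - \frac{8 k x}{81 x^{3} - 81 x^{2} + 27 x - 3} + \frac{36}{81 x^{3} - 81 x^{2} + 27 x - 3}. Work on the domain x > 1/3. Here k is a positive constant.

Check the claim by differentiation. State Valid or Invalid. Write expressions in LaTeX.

Valid. The derivative of G reproduces f.

d/dx[G] = \frac{216 k x^{4} - 216 k x^{3} + 72 k x^{2} - 8 k x + 36}{81 x^{3} - 81 x^{2} + 27 x - 3}
This equals f(x) exactly, so the claim holds.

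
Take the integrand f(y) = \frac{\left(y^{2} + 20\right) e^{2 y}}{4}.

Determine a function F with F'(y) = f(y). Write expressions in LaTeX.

An antiderivative is F(y) = \frac{y^{2} e^{2 y}}{8} - \frac{y e^{2 y}}{8} + \frac{41 e^{2 y}}{16}.

f has the shape u'v + uv' for u = \frac{y^{2}}{8} - \frac{y}{8} + \frac{41}{16} and v = e^{2 y} — it is the derivative of the product u*v.
Check: d/dy[\frac{y^{2} e^{2 y}}{8} - \frac{y e^{2 y}}{8} + \frac{41 e^{2 y}}{16}] = \frac{y^{2} e^{2 y}}{4} + 5 e^{2 y}, which equals f(y).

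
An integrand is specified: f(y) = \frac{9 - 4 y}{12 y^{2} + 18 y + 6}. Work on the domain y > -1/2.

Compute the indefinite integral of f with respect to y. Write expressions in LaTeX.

F(y) = \frac{11 \log{\left(y + \frac{1}{2} \right)} - 13 \log{\left(y + 1 \right)}}{6} + C

Factor the denominator (6 \left(y + 1\right) \left(2 y + 1\right)) and decompose: f = \frac{11}{3 \left(2 y + 1\right)} - \frac{13}{6 \left(y + 1\right)}; each piece integrates to a log, atan, or power term.
Check: d/dy[\frac{11 \log{\left(y + \frac{1}{2} \right)} - 13 \log{\left(y + 1 \right)}}{6}] = \frac{9 - 4 y}{12 y^{2} + 18 y + 6} = f(y).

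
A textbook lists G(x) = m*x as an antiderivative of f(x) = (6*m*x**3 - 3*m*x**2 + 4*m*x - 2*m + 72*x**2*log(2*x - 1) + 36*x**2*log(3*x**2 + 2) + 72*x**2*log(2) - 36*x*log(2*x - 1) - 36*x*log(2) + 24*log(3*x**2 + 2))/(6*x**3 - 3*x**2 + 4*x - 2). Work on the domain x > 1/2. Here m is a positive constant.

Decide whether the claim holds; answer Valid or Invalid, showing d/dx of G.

Invalid: d/dx[G] - f = (-72*x**2*log(2*x - 1) - 36*x**2*log(3*x**2 + 2) - 72*x**2*log(2) + 36*x*log(2*x - 1) + 36*x*log(2) - 24*log(3*x**2 + 2))/(6*x**3 - 3*x**2 + 4*x - 2), which is not 0.

d/dx[G] = m
d/dx[G] - f(x) = (-72*x**2*log(2*x - 1) - 36*x**2*log(3*x**2 + 2) - 72*x**2*log(2) + 36*x*log(2*x - 1) + 36*x*log(2) - 24*log(3*x**2 + 2))/(6*x**3 - 3*x**2 + 4*x - 2) != 0.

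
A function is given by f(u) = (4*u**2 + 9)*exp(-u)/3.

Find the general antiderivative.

f has the shape v'r + vr' for v = -4*u**2/3 - 8*u/3 - 17/3 and r = exp(-u) — it is the derivative of the product v*r.
Check: d/du[-4*u**2*exp(-u)/3 - 8*u*exp(-u)/3 - 17*exp(-u)/3] = (4*u**2 + 9)*exp(-u)/3 = f(u).

F(u) = -4*u**2*exp(-u)/3 - 8*u*exp(-u)/3 - 17*exp(-u)/3 + C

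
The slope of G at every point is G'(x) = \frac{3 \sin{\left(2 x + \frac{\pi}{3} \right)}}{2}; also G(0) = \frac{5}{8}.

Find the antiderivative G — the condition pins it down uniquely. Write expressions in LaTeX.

Differentiate the proposed G(x) back; it has to land on the given G'(x).
A general antiderivative is - \frac{3 \cos{\left(2 x + \frac{\pi}{3} \right)}}{4} + C.
The condition gives C = \frac{5}{8} - (- \frac{3}{8}) = 1.
So G(x) = 1 - \frac{3 \cos{\left(2 x + \frac{\pi}{3} \right)}}{4}.
Check: d/dx[1 - \frac{3 \cos{\left(2 x + \frac{\pi}{3} \right)}}{4}] = \frac{3 \sin{\left(2 x + \frac{\pi}{3} \right)}}{2} = G'(x).

G(x) = 1 - \frac{3 \cos{\left(2 x + \frac{\pi}{3} \right)}}{4}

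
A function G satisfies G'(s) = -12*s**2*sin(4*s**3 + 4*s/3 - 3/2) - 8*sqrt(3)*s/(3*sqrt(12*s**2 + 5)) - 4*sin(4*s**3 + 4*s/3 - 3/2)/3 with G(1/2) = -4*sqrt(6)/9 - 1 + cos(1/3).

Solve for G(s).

G(s) = sqrt(3)*(-2*sqrt(12*s**2 + 5) + 3*sqrt(3)*cos(4*s**3 + 4*s/3 - 3/2) - 3*sqrt(3))/9

The integrand splits into summands that can be handled one at a time.
A general antiderivative is -2*sqrt(4*s**2 + 5/3)/3 + cos(4*s**3 + 4*s/3 - 3/2) + C.
The condition gives C = -4*sqrt(6)/9 - 1 + cos(1/3) - (-4*sqrt(6)/9 + cos(1/3)) = -1.
So G(s) = sqrt(3)*(-2*sqrt(12*s**2 + 5) + 3*sqrt(3)*cos(4*s**3 + 4*s/3 - 3/2) - 3*sqrt(3))/9.
Check: d/ds[sqrt(3)*(-2*sqrt(12*s**2 + 5) + 3*sqrt(3)*cos(4*s**3 + 4*s/3 - 3/2) - 3*sqrt(3))/9] = (-36*s**2*sqrt(12*s**2 + 5)*sin(4*s**3 + 4*s/3 - 3/2) - 8*sqrt(3)*s - 4*sqrt(12*s**2 + 5)*sin(4*s**3 + 4*s/3 - 3/2))/(3*sqrt(12*s**2 + 5)), which equals G'(s).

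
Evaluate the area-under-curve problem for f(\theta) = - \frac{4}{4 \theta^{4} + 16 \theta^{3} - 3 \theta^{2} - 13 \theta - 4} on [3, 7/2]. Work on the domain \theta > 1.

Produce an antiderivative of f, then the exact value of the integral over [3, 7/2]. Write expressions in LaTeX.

Antiderivative: F(\theta) = - \frac{4 \log{\left(\theta - 1 \right)}}{45} + \frac{32 \log{\left(\theta + \frac{1}{2} \right)}}{441} + \frac{4 \log{\left(\theta + 4 \right)}}{245} - \frac{8}{42 \theta + 21}; value = - \frac{32 \log{\left(\frac{7}{2} \right)}}{441} - \frac{4 \log{\left(\frac{5}{2} \right)}}{45} - \frac{4 \log{\left(7 \right)}}{245} + \frac{1}{147} + \frac{4 \log{\left(\frac{15}{2} \right)}}{245} + \frac{4 \log{\left(2 \right)}}{45} + \frac{32 \log{\left(4 \right)}}{441}

Factor the denominator (\left(\theta - 1\right) \left(\theta + 4\right) \left(2 \theta + 1\right)^{2}) and decompose: f = \frac{64}{441 \left(2 \theta + 1\right)} + \frac{16}{21 \left(2 \theta + 1\right)^{2}} + \frac{4}{245 \left(\theta + 4\right)} - \frac{4}{45 \left(\theta - 1\right)}; each piece integrates to a log, atan, or power term.
F(\theta) = - \frac{4 \log{\left(\theta - 1 \right)}}{45} + \frac{32 \log{\left(\theta + \frac{1}{2} \right)}}{441} + \frac{4 \log{\left(\theta + 4 \right)}}{245} - \frac{8}{42 \theta + 21} is an antiderivative of f.
Check: d/d\theta[- \frac{4 \log{\left(\theta - 1 \right)}}{45} + \frac{32 \log{\left(\theta + \frac{1}{2} \right)}}{441} + \frac{4 \log{\left(\theta + 4 \right)}}{245} - \frac{8}{42 \theta + 21}] = - \frac{4}{4 \theta^{4} + 16 \theta^{3} - 3 \theta^{2} - 13 \theta - 4} = f(\theta).
F(7/2) = - \frac{4 \log{\left(\frac{5}{2} \right)}}{45} - \frac{1}{21} + \frac{4 \log{\left(\frac{15}{2} \right)}}{245} + \frac{32 \log{\left(4 \right)}}{441}; F(3) = - \frac{4 \log{\left(2 \right)}}{45} - \frac{8}{147} + \frac{4 \log{\left(7 \right)}}{245} + \frac{32 \log{\left(\frac{7}{2} \right)}}{441}.
Integral = F(7/2) - F(3) = - \frac{32 \log{\left(\frac{7}{2} \right)}}{441} - \frac{4 \log{\left(\frac{5}{2} \right)}}{45} - \frac{4 \log{\left(7 \right)}}{245} + \frac{1}{147} + \frac{4 \log{\left(\frac{15}{2} \right)}}{245} + \frac{4 \log{\left(2 \right)}}{45} + \frac{32 \log{\left(4 \right)}}{441}.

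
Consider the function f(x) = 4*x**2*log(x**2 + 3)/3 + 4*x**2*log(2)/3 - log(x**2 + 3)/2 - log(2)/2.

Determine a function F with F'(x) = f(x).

An antiderivative is F(x) = (-16*x**3 + 3*x*(8*x**2 - 9)*log(2*x**2 + 6) + 198*x - 198*sqrt(3)*atan(sqrt(3)*x/3))/54.

The integrand splits into summands that can be handled one at a time.
Check: d/dx[(-16*x**3 + 3*x*(8*x**2 - 9)*log(2*x**2 + 6) + 198*x - 198*sqrt(3)*atan(sqrt(3)*x/3))/54] = 4*x**2*log(x**2 + 3)/3 + 4*x**2*log(2)/3 - log(x**2 + 3)/2 - log(2)/2 = f(x).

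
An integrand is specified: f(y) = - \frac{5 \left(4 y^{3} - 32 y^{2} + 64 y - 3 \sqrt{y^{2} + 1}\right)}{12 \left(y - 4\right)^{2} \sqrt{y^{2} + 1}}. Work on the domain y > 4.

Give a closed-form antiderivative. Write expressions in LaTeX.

An antiderivative is F(y) = - \frac{5 \left(4 y \sqrt{y^{2} + 1} - 16 \sqrt{y^{2} + 1} + 3\right)}{12 \left(y - 4\right)}.

An antiderivative F(y) passes only if d/dy[F] lands on f(y) exactly.
Check: d/dy[- \frac{5 \left(4 y \sqrt{y^{2} + 1} - 16 \sqrt{y^{2} + 1} + 3\right)}{12 \left(y - 4\right)}] = \frac{- 20 y^{3} + 160 y^{2} - 320 y + 15 \sqrt{y^{2} + 1}}{12 y^{2} \sqrt{y^{2} + 1} - 96 y \sqrt{y^{2} + 1} + 192 \sqrt{y^{2} + 1}}, which equals f(y).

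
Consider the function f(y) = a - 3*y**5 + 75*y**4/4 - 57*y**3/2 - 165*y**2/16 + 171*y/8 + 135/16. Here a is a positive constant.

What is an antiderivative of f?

The integrand splits into summands that can be handled one at a time.
Check: d/dy[(16*a*y - (2*y**2 - 5*y - 3)**3)/16] = a - 3*y**5 + 75*y**4/4 - 57*y**3/2 - 165*y**2/16 + 171*y/8 + 135/16 = f(y).

An antiderivative is F(y) = (16*a*y - (2*y**2 - 5*y - 3)**3)/16.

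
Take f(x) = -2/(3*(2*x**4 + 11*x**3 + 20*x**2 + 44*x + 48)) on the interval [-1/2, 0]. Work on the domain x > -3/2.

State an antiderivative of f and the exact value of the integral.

Factor the denominator (3*(x + 4)*(2*x + 3)*(x**2 + 4)) and decompose: f = (11*x - 4)/(750*(x**2 + 4)) - 16/(375*(2*x + 3)) + 1/(150*(x + 4)); each piece integrates to a log, atan, or power term.
F(x) = -8*log(x + 3/2)/375 + log(x + 4)/150 + 11*log(x**2 + 4)/1500 - atan(x/2)/375 is an antiderivative of f.
Check: d/dx[-8*log(x + 3/2)/375 + log(x + 4)/150 + 11*log(x**2 + 4)/1500 - atan(x/2)/375] = -2/(6*x**4 + 33*x**3 + 60*x**2 + 132*x + 144), which equals f(x).
F(0) = -8*log(3/2)/375 + 7*log(4)/500; F(-1/2) = atan(1/4)/375 + log(7/2)/150 + 11*log(17/4)/1500.
Integral = F(0) - F(-1/2) = -11*log(17/4)/1500 - 8*log(3/2)/375 - log(7/2)/150 - atan(1/4)/375 + 7*log(4)/500.

Antiderivative: F(x) = -8*log(x + 3/2)/375 + log(x + 4)/150 + 11*log(x**2 + 4)/1500 - atan(x/2)/375; value = -11*log(17/4)/1500 - 8*log(3/2)/375 - log(7/2)/150 - atan(1/4)/375 + 7*log(4)/500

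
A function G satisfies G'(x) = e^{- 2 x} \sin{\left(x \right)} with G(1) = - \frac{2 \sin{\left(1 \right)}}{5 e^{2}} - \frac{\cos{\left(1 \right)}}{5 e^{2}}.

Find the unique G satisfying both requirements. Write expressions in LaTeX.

G(x) = - \frac{2 e^{- 2 x} \sin{\left(x \right)}}{5} - \frac{e^{- 2 x} \cos{\left(x \right)}}{5}

Any candidate G(x) must reproduce the stated G'(x) exactly.
A general antiderivative is - \frac{2 e^{- 2 x} \sin{\left(x \right)}}{5} - \frac{e^{- 2 x} \cos{\left(x \right)}}{5} + C.
The condition gives C = - \frac{2 \sin{\left(1 \right)}}{5 e^{2}} - \frac{\cos{\left(1 \right)}}{5 e^{2}} - (- \frac{2 \sin{\left(1 \right)}}{5 e^{2}} - \frac{\cos{\left(1 \right)}}{5 e^{2}}) = 0.
So G(x) = - \frac{2 e^{- 2 x} \sin{\left(x \right)}}{5} - \frac{e^{- 2 x} \cos{\left(x \right)}}{5}.
Check: d/dx[- \frac{2 e^{- 2 x} \sin{\left(x \right)}}{5} - \frac{e^{- 2 x} \cos{\left(x \right)}}{5}] = e^{- 2 x} \sin{\left(x \right)} = G'(x).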